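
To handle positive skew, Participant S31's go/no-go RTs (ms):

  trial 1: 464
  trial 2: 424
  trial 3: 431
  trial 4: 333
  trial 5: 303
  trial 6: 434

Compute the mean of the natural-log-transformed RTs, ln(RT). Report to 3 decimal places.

5.975

ln(RT): 6.1399, 6.0497, 6.0661, 5.8081, 5.7137, 6.0730
Σ ln(RT) = 35.8506
Mean = 35.8506/6 = 5.97511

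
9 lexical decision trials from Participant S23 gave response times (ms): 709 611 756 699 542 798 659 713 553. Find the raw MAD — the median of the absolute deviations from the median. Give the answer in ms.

Sorted: 542, 553, 611, 659, 699, 709, 713, 756, 798 → median = 699
|x − 699|: 10, 88, 57, 0, 157, 99, 40, 14, 146
Sorted deviations: 0, 10, 14, 40, 57, 88, 99, 146, 157 → MAD = 57

57 ms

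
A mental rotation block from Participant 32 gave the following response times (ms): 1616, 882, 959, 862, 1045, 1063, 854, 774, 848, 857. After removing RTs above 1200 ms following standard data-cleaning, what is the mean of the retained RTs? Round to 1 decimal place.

904.9 ms

Excluded: 1616
Retained (n=9): Σ = 8144
Mean = 8144/9 = 904.8889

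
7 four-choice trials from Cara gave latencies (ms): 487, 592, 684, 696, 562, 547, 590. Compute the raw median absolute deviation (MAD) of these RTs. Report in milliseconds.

Sorted: 487, 547, 562, 590, 592, 684, 696 → median = 590
|x − 590|: 103, 2, 94, 106, 28, 43, 0
Sorted deviations: 0, 2, 28, 43, 94, 103, 106 → MAD = 43

43 ms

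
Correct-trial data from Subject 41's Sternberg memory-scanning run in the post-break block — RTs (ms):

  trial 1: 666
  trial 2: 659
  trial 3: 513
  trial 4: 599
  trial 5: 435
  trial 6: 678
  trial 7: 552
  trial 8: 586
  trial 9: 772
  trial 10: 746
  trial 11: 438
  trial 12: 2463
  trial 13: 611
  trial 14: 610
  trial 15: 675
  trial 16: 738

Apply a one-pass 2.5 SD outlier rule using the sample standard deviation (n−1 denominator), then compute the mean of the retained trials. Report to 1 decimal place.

n = 16, ΣRT = 11741, M = 733.812
Σ(x−M)² = 3337526.44; s = √(3337526.44/15) = 471.701
Cutoffs: 733.812 ± 2.5·471.701 → [-445.4, 1913.1]
Outside: 2463 → excluded.
Retained (n=15): Σ = 9278, mean = 9278/15 = 618.533

618.5 ms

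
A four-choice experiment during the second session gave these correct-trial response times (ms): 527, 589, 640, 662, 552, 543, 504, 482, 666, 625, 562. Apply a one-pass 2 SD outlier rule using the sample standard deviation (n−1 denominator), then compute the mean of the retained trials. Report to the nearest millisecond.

n = 11, ΣRT = 6352, M = 577.455
Σ(x−M)² = 40420.73; s = √(40420.73/10) = 63.577
Cutoffs: 577.455 ± 2·63.577 → [450.3, 704.6]
No RTs fall outside the cutoffs; all 11 retained. Mean = 6352/11 = 577.455

577 ms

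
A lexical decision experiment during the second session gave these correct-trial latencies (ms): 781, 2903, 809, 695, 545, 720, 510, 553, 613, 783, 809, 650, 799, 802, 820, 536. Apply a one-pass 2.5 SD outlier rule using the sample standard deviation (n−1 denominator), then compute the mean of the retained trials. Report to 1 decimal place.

695.0 ms

n = 16, ΣRT = 13328, M = 833.000
Σ(x−M)² = 4761126.00; s = √(4761126.00/15) = 563.390
Cutoffs: 833.000 ± 2.5·563.390 → [-575.5, 2241.5]
Outside: 2903 → excluded.
Retained (n=15): Σ = 10425, mean = 10425/15 = 695.000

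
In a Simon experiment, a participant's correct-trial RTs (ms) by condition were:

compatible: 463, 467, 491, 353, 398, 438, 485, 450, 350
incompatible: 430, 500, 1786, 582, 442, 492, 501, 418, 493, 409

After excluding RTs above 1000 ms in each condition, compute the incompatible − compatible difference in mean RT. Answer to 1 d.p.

41.3 ms

incompatible: exclude 1786
M(compatible) = 3895/9 = 432.778
M(incompatible) = 4267/9 = 474.111
Difference = 474.111 − 432.778 = 41.333 ms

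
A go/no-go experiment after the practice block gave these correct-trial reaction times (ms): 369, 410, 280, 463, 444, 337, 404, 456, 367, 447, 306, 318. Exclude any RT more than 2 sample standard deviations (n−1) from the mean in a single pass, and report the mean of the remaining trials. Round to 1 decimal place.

383.4 ms

n = 12, ΣRT = 4601, M = 383.417
Σ(x−M)² = 44044.92; s = √(44044.92/11) = 63.278
Cutoffs: 383.417 ± 2·63.278 → [256.9, 510.0]
No RTs fall outside the cutoffs; all 12 retained. Mean = 4601/12 = 383.417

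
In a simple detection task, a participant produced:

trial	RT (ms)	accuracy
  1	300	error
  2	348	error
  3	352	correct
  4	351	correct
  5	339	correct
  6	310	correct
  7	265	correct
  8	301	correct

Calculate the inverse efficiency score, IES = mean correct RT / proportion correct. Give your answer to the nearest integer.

426 ms

Correct trials (n=6): 352, 351, 339, 310, 265, 301
Mean correct RT = 1918/6 = 319.6667 ms
Proportion correct = 6/8
IES = 319.6667 / (6/8) = 426.222 ms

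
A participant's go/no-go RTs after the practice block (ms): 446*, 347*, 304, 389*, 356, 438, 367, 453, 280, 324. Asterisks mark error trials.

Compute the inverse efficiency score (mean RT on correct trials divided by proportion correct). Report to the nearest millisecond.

515 ms

Correct trials (n=7): 304, 356, 438, 367, 453, 280, 324
Mean correct RT = 2522/7 = 360.2857 ms
Proportion correct = 7/10
IES = 360.2857 / (7/10) = 514.694 ms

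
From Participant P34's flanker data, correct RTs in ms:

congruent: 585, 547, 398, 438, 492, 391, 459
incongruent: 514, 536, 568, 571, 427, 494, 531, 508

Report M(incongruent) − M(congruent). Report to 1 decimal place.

45.8 ms

M(congruent) = 3310/7 = 472.857
M(incongruent) = 4149/8 = 518.625
Difference = 518.625 − 472.857 = 45.768 ms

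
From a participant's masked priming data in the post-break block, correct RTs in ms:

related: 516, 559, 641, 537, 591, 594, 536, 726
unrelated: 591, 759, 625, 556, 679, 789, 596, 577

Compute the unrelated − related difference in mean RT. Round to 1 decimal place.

M(related) = 4700/8 = 587.500
M(unrelated) = 5172/8 = 646.500
Difference = 646.500 − 587.500 = 59.000 ms

59.0 ms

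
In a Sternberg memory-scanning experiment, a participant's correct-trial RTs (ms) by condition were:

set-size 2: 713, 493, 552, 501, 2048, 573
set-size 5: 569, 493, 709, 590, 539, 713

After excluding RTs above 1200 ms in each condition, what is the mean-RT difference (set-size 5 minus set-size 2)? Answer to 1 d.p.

set-size 2: exclude 2048
M(set-size 2) = 2832/5 = 566.400
M(set-size 5) = 3613/6 = 602.167
Difference = 602.167 − 566.400 = 35.767 ms

35.8 ms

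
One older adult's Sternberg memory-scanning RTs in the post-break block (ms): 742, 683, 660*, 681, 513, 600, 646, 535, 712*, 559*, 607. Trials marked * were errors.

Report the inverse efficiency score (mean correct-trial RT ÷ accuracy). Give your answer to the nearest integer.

861 ms

Correct trials (n=8): 742, 683, 681, 513, 600, 646, 535, 607
Mean correct RT = 5007/8 = 625.8750 ms
Proportion correct = 8/11
IES = 625.8750 / (8/11) = 860.578 ms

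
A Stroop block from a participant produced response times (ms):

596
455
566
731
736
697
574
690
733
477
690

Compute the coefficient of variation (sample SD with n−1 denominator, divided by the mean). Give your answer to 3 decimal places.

n = 11, Σ = 6945, M = 631.3636
Σ(x−M)² = 106136.545; s = √(106136.545/10) = 103.0226
CV = 103.0226 / 631.3636 = 0.16317

0.163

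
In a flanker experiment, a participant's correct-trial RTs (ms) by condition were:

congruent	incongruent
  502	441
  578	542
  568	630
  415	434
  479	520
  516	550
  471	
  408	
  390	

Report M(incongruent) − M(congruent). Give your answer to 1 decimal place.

M(congruent) = 4327/9 = 480.778
M(incongruent) = 3117/6 = 519.500
Difference = 519.500 − 480.778 = 38.722 ms

38.7 ms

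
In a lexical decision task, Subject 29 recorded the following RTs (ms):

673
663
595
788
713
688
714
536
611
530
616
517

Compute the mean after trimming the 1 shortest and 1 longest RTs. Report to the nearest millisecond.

634 ms

Sorted: 517, 530, 536, 595, 611, 616, 663, 673, 688, 713, 714, 788
Drop lowest 1 (517) and highest 1 (788)
Remaining (n=10): Σ = 6339, mean = 6339/10 = 633.900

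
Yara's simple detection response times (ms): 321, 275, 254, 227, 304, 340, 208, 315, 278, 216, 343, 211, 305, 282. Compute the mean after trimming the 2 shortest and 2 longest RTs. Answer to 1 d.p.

Sorted: 208, 211, 216, 227, 254, 275, 278, 282, 304, 305, 315, 321, 340, 343
Drop lowest 2 (208, 211) and highest 2 (340, 343)
Remaining (n=10): Σ = 2777, mean = 2777/10 = 277.700

277.7 ms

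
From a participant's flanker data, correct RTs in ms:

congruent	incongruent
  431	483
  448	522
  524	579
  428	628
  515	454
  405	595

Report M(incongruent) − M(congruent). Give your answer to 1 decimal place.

85.0 ms

M(congruent) = 2751/6 = 458.500
M(incongruent) = 3261/6 = 543.500
Difference = 543.500 − 458.500 = 85.000 ms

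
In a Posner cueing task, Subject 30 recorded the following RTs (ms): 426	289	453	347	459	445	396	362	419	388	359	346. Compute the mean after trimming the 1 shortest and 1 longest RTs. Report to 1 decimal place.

Sorted: 289, 346, 347, 359, 362, 388, 396, 419, 426, 445, 453, 459
Drop lowest 1 (289) and highest 1 (459)
Remaining (n=10): Σ = 3941, mean = 3941/10 = 394.100

394.1 ms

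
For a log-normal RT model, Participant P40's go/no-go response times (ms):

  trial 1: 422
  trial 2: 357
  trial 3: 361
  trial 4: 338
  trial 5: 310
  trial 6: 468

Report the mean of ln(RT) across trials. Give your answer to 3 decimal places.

5.920

ln(RT): 6.0450, 5.8777, 5.8889, 5.8230, 5.7366, 6.1485
Σ ln(RT) = 35.5197
Mean = 35.5197/6 = 5.91995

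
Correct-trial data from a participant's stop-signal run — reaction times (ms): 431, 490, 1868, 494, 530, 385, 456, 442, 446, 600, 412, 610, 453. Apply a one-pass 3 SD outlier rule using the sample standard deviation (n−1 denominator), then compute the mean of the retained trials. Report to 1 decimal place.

479.1 ms

n = 13, ΣRT = 7617, M = 585.923
Σ(x−M)² = 1834738.92; s = √(1834738.92/12) = 391.018
Cutoffs: 585.923 ± 3·391.018 → [-587.1, 1759.0]
Outside: 1868 → excluded.
Retained (n=12): Σ = 5749, mean = 5749/12 = 479.083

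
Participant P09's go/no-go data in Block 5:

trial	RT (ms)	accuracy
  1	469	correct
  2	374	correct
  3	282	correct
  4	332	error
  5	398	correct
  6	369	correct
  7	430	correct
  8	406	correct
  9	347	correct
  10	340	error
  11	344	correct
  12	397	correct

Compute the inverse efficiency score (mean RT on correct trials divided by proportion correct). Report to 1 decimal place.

457.9 ms

Correct trials (n=10): 469, 374, 282, 398, 369, 430, 406, 347, 344, 397
Mean correct RT = 3816/10 = 381.6000 ms
Proportion correct = 10/12
IES = 381.6000 / (10/12) = 457.920 ms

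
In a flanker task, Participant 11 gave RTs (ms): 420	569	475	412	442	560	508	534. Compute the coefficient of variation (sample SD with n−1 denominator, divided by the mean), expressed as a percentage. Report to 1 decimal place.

12.7%

n = 8, Σ = 3920, M = 490.0000
Σ(x−M)² = 26914.000; s = √(26914.000/7) = 62.0069
CV = 62.0069 / 490.0000 = 0.12654 = 12.654%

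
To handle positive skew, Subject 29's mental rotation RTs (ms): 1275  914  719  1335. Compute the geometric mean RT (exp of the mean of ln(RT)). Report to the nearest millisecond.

ln(RT): 7.1507, 6.8178, 6.5779, 7.1967
Mean ln(RT) = 27.7431/4 = 6.93577
Geometric mean = exp(6.93577) = 1028.41 ms

1028 ms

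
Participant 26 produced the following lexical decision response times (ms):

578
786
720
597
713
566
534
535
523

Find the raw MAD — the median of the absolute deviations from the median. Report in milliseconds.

Sorted: 523, 534, 535, 566, 578, 597, 713, 720, 786 → median = 578
|x − 578|: 0, 208, 142, 19, 135, 12, 44, 43, 55
Sorted deviations: 0, 12, 19, 43, 44, 55, 135, 142, 208 → MAD = 44

44 ms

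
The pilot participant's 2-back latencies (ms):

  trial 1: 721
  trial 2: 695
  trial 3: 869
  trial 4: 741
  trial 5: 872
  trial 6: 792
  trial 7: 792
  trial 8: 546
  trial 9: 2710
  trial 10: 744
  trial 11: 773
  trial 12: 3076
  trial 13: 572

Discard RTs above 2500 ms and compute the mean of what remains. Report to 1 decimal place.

737.9 ms

Excluded: 2710, 3076
Retained (n=11): Σ = 8117
Mean = 8117/11 = 737.9091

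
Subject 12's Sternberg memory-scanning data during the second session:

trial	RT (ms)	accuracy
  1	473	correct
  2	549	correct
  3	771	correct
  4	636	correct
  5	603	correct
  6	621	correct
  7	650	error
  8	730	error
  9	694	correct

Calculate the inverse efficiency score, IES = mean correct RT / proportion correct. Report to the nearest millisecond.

Correct trials (n=7): 473, 549, 771, 636, 603, 621, 694
Mean correct RT = 4347/7 = 621.0000 ms
Proportion correct = 7/9
IES = 621.0000 / (7/9) = 798.429 ms

798 ms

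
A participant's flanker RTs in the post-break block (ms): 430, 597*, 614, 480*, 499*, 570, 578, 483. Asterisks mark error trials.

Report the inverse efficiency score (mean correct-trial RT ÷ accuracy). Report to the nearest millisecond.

Correct trials (n=5): 430, 614, 570, 578, 483
Mean correct RT = 2675/5 = 535.0000 ms
Proportion correct = 5/8
IES = 535.0000 / (5/8) = 856.000 ms

856 ms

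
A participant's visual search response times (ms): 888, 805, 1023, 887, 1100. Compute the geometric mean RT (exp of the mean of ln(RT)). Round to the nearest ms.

ln(RT): 6.7890, 6.6908, 6.9305, 6.7878, 7.0031
Mean ln(RT) = 34.2012/5 = 6.84024
Geometric mean = exp(6.84024) = 934.72 ms

935 ms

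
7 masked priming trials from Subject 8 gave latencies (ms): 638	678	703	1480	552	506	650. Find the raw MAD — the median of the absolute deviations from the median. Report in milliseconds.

Sorted: 506, 552, 638, 650, 678, 703, 1480 → median = 650
|x − 650|: 12, 28, 53, 830, 98, 144, 0
Sorted deviations: 0, 12, 28, 53, 98, 144, 830 → MAD = 53

53 ms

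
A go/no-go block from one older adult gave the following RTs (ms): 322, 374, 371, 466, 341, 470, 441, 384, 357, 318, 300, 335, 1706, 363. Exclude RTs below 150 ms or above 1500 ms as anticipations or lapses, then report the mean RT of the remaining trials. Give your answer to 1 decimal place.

372.5 ms

Excluded: 1706
Retained (n=13): Σ = 4842
Mean = 4842/13 = 372.4615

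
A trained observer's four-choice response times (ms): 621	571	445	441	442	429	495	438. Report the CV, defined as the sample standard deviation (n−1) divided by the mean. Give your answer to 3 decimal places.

n = 8, Σ = 3882, M = 485.2500
Σ(x−M)² = 36721.500; s = √(36721.500/7) = 72.4288
CV = 72.4288 / 485.2500 = 0.14926

0.149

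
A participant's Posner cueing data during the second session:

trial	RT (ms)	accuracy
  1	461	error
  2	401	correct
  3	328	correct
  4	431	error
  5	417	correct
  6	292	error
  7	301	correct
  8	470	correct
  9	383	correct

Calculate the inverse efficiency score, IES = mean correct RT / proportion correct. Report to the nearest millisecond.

575 ms

Correct trials (n=6): 401, 328, 417, 301, 470, 383
Mean correct RT = 2300/6 = 383.3333 ms
Proportion correct = 6/9
IES = 383.3333 / (6/9) = 575.000 ms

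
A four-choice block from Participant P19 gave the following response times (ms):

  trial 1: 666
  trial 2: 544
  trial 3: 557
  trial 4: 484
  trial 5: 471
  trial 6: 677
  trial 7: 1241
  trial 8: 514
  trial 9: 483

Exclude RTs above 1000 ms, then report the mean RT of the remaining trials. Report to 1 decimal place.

Excluded: 1241
Retained (n=8): Σ = 4396
Mean = 4396/8 = 549.5000

549.5 ms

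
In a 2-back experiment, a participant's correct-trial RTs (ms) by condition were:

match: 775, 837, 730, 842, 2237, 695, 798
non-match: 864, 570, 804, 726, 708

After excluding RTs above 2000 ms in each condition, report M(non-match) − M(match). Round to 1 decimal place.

-45.1 ms

match: exclude 2237
M(match) = 4677/6 = 779.500
M(non-match) = 3672/5 = 734.400
Difference = 734.400 − 779.500 = -45.100 ms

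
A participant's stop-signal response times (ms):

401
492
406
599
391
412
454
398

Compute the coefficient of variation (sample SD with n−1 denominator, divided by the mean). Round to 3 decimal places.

n = 8, Σ = 3553, M = 444.1250
Σ(x−M)² = 35670.875; s = √(35670.875/7) = 71.3851
CV = 71.3851 / 444.1250 = 0.16073

0.161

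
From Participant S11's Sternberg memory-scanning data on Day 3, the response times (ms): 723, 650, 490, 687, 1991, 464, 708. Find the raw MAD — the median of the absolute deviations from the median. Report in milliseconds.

Sorted: 464, 490, 650, 687, 708, 723, 1991 → median = 687
|x − 687|: 36, 37, 197, 0, 1304, 223, 21
Sorted deviations: 0, 21, 36, 37, 197, 223, 1304 → MAD = 37

37 ms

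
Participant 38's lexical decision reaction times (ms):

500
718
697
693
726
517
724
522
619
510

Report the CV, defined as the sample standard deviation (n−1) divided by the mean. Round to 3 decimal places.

n = 10, Σ = 6226, M = 622.6000
Σ(x−M)² = 89560.400; s = √(89560.400/9) = 99.7555
CV = 99.7555 / 622.6000 = 0.16022

0.160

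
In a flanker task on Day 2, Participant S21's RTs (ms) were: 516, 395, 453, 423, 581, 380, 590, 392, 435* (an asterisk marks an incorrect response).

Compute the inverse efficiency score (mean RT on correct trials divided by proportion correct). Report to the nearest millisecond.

525 ms

Correct trials (n=8): 516, 395, 453, 423, 581, 380, 590, 392
Mean correct RT = 3730/8 = 466.2500 ms
Proportion correct = 8/9
IES = 466.2500 / (8/9) = 524.531 ms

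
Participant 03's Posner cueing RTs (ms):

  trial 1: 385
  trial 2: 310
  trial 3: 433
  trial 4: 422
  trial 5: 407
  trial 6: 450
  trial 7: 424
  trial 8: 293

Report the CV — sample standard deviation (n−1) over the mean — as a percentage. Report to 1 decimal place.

n = 8, Σ = 3124, M = 390.5000
Σ(x−M)² = 23750.000; s = √(23750.000/7) = 58.2482
CV = 58.2482 / 390.5000 = 0.14916 = 14.916%

14.9%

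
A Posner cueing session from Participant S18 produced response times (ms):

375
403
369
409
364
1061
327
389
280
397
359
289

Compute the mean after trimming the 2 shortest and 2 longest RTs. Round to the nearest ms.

Sorted: 280, 289, 327, 359, 364, 369, 375, 389, 397, 403, 409, 1061
Drop lowest 2 (280, 289) and highest 2 (409, 1061)
Remaining (n=8): Σ = 2983, mean = 2983/8 = 372.875

373 ms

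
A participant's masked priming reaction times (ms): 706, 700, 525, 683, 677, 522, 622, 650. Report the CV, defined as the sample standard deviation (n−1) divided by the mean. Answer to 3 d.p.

n = 8, Σ = 5085, M = 635.6250
Σ(x−M)² = 38593.875; s = √(38593.875/7) = 74.2523
CV = 74.2523 / 635.6250 = 0.11682

0.117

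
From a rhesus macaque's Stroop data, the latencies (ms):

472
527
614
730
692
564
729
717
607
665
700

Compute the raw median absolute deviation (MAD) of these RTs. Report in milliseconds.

Sorted: 472, 527, 564, 607, 614, 665, 692, 700, 717, 729, 730 → median = 665
|x − 665|: 193, 138, 51, 65, 27, 101, 64, 52, 58, 0, 35
Sorted deviations: 0, 27, 35, 51, 52, 58, 64, 65, 101, 138, 193 → MAD = 58

58 ms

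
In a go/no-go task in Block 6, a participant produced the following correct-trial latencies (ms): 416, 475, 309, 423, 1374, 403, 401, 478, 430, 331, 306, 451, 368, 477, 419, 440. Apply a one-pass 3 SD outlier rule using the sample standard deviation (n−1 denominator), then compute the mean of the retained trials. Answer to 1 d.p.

408.5 ms

n = 16, ΣRT = 7501, M = 468.812
Σ(x−M)² = 919710.44; s = √(919710.44/15) = 247.617
Cutoffs: 468.812 ± 3·247.617 → [-274.0, 1211.7]
Outside: 1374 → excluded.
Retained (n=15): Σ = 6127, mean = 6127/15 = 408.467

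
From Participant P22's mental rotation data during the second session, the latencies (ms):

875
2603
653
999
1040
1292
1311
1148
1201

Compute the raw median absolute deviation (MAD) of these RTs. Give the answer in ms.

Sorted: 653, 875, 999, 1040, 1148, 1201, 1292, 1311, 2603 → median = 1148
|x − 1148|: 273, 1455, 495, 149, 108, 144, 163, 0, 53
Sorted deviations: 0, 53, 108, 144, 149, 163, 273, 495, 1455 → MAD = 149

149 ms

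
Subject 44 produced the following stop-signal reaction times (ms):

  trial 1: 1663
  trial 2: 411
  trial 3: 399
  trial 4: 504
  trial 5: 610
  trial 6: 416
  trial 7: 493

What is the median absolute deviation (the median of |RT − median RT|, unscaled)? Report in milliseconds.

82 ms

Sorted: 399, 411, 416, 493, 504, 610, 1663 → median = 493
|x − 493|: 1170, 82, 94, 11, 117, 77, 0
Sorted deviations: 0, 11, 77, 82, 94, 117, 1170 → MAD = 82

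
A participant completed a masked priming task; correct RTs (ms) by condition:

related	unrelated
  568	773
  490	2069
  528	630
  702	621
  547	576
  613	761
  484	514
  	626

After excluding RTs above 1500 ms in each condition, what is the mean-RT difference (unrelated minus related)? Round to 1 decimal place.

81.3 ms

unrelated: exclude 2069
M(related) = 3932/7 = 561.714
M(unrelated) = 4501/7 = 643.000
Difference = 643.000 − 561.714 = 81.286 ms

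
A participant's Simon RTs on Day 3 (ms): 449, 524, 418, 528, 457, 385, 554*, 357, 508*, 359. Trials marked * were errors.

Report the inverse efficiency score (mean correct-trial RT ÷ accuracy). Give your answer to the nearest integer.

Correct trials (n=8): 449, 524, 418, 528, 457, 385, 357, 359
Mean correct RT = 3477/8 = 434.6250 ms
Proportion correct = 8/10
IES = 434.6250 / (8/10) = 543.281 ms

543 ms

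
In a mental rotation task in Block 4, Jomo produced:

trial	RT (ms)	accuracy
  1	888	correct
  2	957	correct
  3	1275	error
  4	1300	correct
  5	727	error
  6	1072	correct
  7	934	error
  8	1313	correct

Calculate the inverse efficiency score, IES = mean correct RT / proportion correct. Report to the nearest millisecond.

1770 ms

Correct trials (n=5): 888, 957, 1300, 1072, 1313
Mean correct RT = 5530/5 = 1106.0000 ms
Proportion correct = 5/8
IES = 1106.0000 / (5/8) = 1769.600 ms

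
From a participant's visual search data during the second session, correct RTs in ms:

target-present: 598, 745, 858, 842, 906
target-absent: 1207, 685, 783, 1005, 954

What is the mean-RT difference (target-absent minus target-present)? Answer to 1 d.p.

137.0 ms

M(target-present) = 3949/5 = 789.800
M(target-absent) = 4634/5 = 926.800
Difference = 926.800 − 789.800 = 137.000 ms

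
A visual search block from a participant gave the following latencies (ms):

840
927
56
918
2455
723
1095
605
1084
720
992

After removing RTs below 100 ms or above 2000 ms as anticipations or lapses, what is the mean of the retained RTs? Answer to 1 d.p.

878.2 ms

Excluded: 56, 2455
Retained (n=9): Σ = 7904
Mean = 7904/9 = 878.2222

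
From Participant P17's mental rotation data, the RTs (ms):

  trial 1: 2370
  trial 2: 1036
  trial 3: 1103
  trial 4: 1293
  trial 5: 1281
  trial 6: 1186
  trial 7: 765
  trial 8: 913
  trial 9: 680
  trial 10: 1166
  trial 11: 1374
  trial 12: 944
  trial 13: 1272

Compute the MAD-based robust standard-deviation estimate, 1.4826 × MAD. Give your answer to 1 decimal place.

192.7 ms

Sorted: 680, 765, 913, 944, 1036, 1103, 1166, 1186, 1272, 1281, 1293, 1374, 2370 → median = 1166
|x − 1166| sorted: 0, 20, 63, 106, 115, 127, 130, 208, 222, 253, 401, 486, 1204 → MAD = 130
Robust SD ≈ 1.4826 × 130 = 192.738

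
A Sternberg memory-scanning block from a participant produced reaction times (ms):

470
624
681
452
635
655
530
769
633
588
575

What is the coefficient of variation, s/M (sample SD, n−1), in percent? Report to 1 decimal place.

n = 11, Σ = 6612, M = 601.0909
Σ(x−M)² = 85496.909; s = √(85496.909/10) = 92.4645
CV = 92.4645 / 601.0909 = 0.15383 = 15.383%

15.4%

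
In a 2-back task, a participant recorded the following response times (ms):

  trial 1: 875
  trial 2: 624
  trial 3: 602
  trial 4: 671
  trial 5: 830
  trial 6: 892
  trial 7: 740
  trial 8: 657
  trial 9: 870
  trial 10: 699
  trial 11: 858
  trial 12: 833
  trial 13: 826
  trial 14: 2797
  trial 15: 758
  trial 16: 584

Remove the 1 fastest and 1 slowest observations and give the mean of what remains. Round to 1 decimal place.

766.8 ms

Sorted: 584, 602, 624, 657, 671, 699, 740, 758, 826, 830, 833, 858, 870, 875, 892, 2797
Drop lowest 1 (584) and highest 1 (2797)
Remaining (n=14): Σ = 10735, mean = 10735/14 = 766.786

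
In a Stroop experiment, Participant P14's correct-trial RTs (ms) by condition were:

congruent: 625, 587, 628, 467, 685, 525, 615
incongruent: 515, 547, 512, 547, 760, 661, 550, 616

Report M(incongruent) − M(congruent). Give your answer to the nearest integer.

-2 ms

M(congruent) = 4132/7 = 590.286
M(incongruent) = 4708/8 = 588.500
Difference = 588.500 − 590.286 = -1.786 ms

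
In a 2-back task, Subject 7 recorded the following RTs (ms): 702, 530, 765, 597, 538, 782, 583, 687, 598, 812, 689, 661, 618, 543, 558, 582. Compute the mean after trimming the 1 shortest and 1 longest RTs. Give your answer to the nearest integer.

636 ms

Sorted: 530, 538, 543, 558, 582, 583, 597, 598, 618, 661, 687, 689, 702, 765, 782, 812
Drop lowest 1 (530) and highest 1 (812)
Remaining (n=14): Σ = 8903, mean = 8903/14 = 635.929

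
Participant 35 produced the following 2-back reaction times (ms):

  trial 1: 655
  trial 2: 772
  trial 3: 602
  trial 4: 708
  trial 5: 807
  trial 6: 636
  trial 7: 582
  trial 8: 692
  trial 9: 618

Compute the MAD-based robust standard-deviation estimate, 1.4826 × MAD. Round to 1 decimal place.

78.6 ms

Sorted: 582, 602, 618, 636, 655, 692, 708, 772, 807 → median = 655
|x − 655| sorted: 0, 19, 37, 37, 53, 53, 73, 117, 152 → MAD = 53
Robust SD ≈ 1.4826 × 53 = 78.578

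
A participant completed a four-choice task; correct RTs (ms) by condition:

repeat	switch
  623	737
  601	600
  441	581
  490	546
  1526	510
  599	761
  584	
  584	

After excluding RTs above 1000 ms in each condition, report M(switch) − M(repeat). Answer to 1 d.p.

repeat: exclude 1526
M(repeat) = 3922/7 = 560.286
M(switch) = 3735/6 = 622.500
Difference = 622.500 − 560.286 = 62.214 ms

62.2 ms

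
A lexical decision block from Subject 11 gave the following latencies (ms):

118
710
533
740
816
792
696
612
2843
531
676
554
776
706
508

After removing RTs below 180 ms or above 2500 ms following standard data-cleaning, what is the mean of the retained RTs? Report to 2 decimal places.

665.38 ms

Excluded: 118, 2843
Retained (n=13): Σ = 8650
Mean = 8650/13 = 665.3846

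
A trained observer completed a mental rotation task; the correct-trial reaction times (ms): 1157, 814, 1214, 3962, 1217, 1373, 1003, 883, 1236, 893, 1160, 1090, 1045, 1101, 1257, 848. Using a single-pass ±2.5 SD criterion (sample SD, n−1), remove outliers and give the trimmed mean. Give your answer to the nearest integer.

1086 ms

n = 16, ΣRT = 20253, M = 1265.812
Σ(x−M)² = 8150124.44; s = √(8150124.44/15) = 737.117
Cutoffs: 1265.812 ± 2.5·737.117 → [-577.0, 3108.6]
Outside: 3962 → excluded.
Retained (n=15): Σ = 16291, mean = 16291/15 = 1086.067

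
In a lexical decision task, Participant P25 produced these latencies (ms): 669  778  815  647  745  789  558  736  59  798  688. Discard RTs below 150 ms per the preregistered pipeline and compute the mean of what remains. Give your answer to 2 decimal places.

Excluded: 59
Retained (n=10): Σ = 7223
Mean = 7223/10 = 722.3000

722.30 ms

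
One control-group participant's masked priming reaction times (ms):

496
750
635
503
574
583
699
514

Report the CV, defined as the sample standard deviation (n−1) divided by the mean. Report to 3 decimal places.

n = 8, Σ = 4754, M = 594.2500
Σ(x−M)² = 61847.500; s = √(61847.500/7) = 93.9966
CV = 93.9966 / 594.2500 = 0.15818

0.158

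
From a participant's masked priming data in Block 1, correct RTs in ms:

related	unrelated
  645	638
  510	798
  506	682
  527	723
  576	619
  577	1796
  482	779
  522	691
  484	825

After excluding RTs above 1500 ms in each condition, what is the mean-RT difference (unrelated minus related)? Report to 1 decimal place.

unrelated: exclude 1796
M(related) = 4829/9 = 536.556
M(unrelated) = 5755/8 = 719.375
Difference = 719.375 − 536.556 = 182.819 ms

182.8 ms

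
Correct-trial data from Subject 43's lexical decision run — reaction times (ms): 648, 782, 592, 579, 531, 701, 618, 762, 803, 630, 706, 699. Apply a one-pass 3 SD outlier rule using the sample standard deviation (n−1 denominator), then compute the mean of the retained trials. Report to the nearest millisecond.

671 ms

n = 12, ΣRT = 8051, M = 670.917
Σ(x−M)² = 80258.92; s = √(80258.92/11) = 85.418
Cutoffs: 670.917 ± 3·85.418 → [414.7, 927.2]
No RTs fall outside the cutoffs; all 12 retained. Mean = 8051/12 = 670.917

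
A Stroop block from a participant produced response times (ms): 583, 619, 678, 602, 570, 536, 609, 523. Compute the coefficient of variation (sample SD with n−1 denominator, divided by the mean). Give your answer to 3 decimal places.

n = 8, Σ = 4720, M = 590.0000
Σ(x−M)² = 16944.000; s = √(16944.000/7) = 49.1993
CV = 49.1993 / 590.0000 = 0.08339

0.083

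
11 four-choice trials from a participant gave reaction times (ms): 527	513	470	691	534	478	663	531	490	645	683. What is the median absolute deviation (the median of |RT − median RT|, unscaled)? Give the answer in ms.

53 ms

Sorted: 470, 478, 490, 513, 527, 531, 534, 645, 663, 683, 691 → median = 531
|x − 531|: 4, 18, 61, 160, 3, 53, 132, 0, 41, 114, 152
Sorted deviations: 0, 3, 4, 18, 41, 53, 61, 114, 132, 152, 160 → MAD = 53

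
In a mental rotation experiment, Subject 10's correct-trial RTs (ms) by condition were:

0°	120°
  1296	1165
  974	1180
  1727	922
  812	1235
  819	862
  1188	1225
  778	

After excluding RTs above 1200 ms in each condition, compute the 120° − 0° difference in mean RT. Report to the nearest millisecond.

0°: exclude 1296, 1727
120°: exclude 1235, 1225
M(0°) = 4571/5 = 914.200
M(120°) = 4129/4 = 1032.250
Difference = 1032.250 − 914.200 = 118.050 ms

118 ms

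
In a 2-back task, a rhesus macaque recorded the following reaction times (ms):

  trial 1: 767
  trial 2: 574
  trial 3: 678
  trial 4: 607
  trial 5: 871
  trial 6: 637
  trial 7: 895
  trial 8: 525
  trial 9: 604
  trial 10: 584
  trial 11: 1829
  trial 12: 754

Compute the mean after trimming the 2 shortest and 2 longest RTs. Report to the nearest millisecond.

Sorted: 525, 574, 584, 604, 607, 637, 678, 754, 767, 871, 895, 1829
Drop lowest 2 (525, 574) and highest 2 (895, 1829)
Remaining (n=8): Σ = 5502, mean = 5502/8 = 687.750

688 ms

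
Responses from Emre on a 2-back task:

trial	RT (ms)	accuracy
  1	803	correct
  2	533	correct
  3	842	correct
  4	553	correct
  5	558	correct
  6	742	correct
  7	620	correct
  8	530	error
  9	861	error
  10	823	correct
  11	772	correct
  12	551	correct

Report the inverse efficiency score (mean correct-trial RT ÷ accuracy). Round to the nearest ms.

Correct trials (n=10): 803, 533, 842, 553, 558, 742, 620, 823, 772, 551
Mean correct RT = 6797/10 = 679.7000 ms
Proportion correct = 10/12
IES = 679.7000 / (10/12) = 815.640 ms

816 ms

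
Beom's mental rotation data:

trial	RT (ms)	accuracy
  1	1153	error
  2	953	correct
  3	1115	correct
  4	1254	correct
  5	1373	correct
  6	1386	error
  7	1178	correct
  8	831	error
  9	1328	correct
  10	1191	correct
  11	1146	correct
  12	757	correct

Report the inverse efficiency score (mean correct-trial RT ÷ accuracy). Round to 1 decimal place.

Correct trials (n=9): 953, 1115, 1254, 1373, 1178, 1328, 1191, 1146, 757
Mean correct RT = 10295/9 = 1143.8889 ms
Proportion correct = 9/12
IES = 1143.8889 / (9/12) = 1525.185 ms

1525.2 ms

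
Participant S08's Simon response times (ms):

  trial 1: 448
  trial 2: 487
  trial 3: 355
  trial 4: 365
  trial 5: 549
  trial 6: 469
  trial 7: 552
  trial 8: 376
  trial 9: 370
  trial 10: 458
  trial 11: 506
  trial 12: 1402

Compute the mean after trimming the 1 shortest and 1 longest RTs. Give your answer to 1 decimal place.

458.0 ms

Sorted: 355, 365, 370, 376, 448, 458, 469, 487, 506, 549, 552, 1402
Drop lowest 1 (355) and highest 1 (1402)
Remaining (n=10): Σ = 4580, mean = 4580/10 = 458.000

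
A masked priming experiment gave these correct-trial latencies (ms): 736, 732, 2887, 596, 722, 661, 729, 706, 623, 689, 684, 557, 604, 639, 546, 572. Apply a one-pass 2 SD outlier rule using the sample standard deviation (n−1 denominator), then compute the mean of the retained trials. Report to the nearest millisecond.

653 ms

n = 16, ΣRT = 12683, M = 792.688
Σ(x−M)² = 4741323.44; s = √(4741323.44/15) = 562.217
Cutoffs: 792.688 ± 2·562.217 → [-331.7, 1917.1]
Outside: 2887 → excluded.
Retained (n=15): Σ = 9796, mean = 9796/15 = 653.067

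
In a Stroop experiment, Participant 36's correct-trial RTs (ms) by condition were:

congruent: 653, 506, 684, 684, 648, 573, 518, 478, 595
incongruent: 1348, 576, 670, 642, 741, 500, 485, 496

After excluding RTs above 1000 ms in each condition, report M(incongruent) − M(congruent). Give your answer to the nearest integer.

-6 ms

incongruent: exclude 1348
M(congruent) = 5339/9 = 593.222
M(incongruent) = 4110/7 = 587.143
Difference = 587.143 − 593.222 = -6.079 ms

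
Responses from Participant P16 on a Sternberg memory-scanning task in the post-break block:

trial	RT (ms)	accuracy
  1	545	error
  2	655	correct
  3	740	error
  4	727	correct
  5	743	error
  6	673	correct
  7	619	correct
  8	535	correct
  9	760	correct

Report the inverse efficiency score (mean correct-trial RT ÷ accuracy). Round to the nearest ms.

Correct trials (n=6): 655, 727, 673, 619, 535, 760
Mean correct RT = 3969/6 = 661.5000 ms
Proportion correct = 6/9
IES = 661.5000 / (6/9) = 992.250 ms

992 ms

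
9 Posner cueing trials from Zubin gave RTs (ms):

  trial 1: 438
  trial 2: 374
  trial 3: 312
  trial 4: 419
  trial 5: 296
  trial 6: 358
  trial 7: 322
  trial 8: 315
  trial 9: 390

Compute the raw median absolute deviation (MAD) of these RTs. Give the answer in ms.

43 ms

Sorted: 296, 312, 315, 322, 358, 374, 390, 419, 438 → median = 358
|x − 358|: 80, 16, 46, 61, 62, 0, 36, 43, 32
Sorted deviations: 0, 16, 32, 36, 43, 46, 61, 62, 80 → MAD = 43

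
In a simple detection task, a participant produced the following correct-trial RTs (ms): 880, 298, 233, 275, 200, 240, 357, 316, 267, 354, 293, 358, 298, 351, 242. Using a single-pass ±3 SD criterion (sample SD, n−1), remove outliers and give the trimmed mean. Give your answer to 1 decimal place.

291.6 ms

n = 15, ΣRT = 4962, M = 330.800
Σ(x−M)² = 357780.40; s = √(357780.40/14) = 159.862
Cutoffs: 330.800 ± 3·159.862 → [-148.8, 810.4]
Outside: 880 → excluded.
Retained (n=14): Σ = 4082, mean = 4082/14 = 291.571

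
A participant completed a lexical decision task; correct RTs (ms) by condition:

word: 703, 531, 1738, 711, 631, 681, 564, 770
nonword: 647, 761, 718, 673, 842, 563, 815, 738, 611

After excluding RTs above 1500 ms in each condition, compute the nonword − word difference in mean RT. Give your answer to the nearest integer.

52 ms

word: exclude 1738
M(word) = 4591/7 = 655.857
M(nonword) = 6368/9 = 707.556
Difference = 707.556 − 655.857 = 51.698 ms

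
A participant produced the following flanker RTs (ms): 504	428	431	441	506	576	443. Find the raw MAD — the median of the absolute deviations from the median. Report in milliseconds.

15 ms

Sorted: 428, 431, 441, 443, 504, 506, 576 → median = 443
|x − 443|: 61, 15, 12, 2, 63, 133, 0
Sorted deviations: 0, 2, 12, 15, 61, 63, 133 → MAD = 15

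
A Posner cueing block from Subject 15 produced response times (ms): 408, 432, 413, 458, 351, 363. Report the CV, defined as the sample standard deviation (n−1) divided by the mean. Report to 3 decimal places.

n = 6, Σ = 2425, M = 404.1667
Σ(x−M)² = 8286.833; s = √(8286.833/5) = 40.7108
CV = 40.7108 / 404.1667 = 0.10073

0.101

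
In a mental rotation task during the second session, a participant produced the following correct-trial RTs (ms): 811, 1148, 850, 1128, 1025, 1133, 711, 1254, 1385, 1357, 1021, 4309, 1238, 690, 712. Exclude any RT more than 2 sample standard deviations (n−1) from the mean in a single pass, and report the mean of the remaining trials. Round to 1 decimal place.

1033.1 ms

n = 15, ΣRT = 18772, M = 1251.467
Σ(x−M)² = 10775611.73; s = √(10775611.73/14) = 877.318
Cutoffs: 1251.467 ± 2·877.318 → [-503.2, 3006.1]
Outside: 4309 → excluded.
Retained (n=14): Σ = 14463, mean = 14463/14 = 1033.071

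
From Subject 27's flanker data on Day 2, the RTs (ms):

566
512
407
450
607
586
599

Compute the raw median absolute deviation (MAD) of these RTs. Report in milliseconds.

Sorted: 407, 450, 512, 566, 586, 599, 607 → median = 566
|x − 566|: 0, 54, 159, 116, 41, 20, 33
Sorted deviations: 0, 20, 33, 41, 54, 116, 159 → MAD = 41

41 ms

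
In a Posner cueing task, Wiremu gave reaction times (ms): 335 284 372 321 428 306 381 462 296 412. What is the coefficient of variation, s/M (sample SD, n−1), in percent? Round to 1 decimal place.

n = 10, Σ = 3597, M = 359.7000
Σ(x−M)² = 33250.100; s = √(33250.100/9) = 60.7820
CV = 60.7820 / 359.7000 = 0.16898 = 16.898%

16.9%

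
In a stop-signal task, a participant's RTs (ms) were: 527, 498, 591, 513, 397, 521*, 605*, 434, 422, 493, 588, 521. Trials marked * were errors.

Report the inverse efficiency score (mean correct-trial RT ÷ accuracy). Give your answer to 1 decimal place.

598.1 ms

Correct trials (n=10): 527, 498, 591, 513, 397, 434, 422, 493, 588, 521
Mean correct RT = 4984/10 = 498.4000 ms
Proportion correct = 10/12
IES = 498.4000 / (10/12) = 598.080 ms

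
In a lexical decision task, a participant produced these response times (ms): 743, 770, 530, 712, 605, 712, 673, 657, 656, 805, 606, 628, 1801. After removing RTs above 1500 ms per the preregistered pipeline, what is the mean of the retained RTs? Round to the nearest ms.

675 ms

Excluded: 1801
Retained (n=12): Σ = 8097
Mean = 8097/12 = 674.7500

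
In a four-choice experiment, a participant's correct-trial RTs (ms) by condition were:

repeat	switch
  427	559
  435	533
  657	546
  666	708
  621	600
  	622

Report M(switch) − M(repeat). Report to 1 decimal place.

M(repeat) = 2806/5 = 561.200
M(switch) = 3568/6 = 594.667
Difference = 594.667 − 561.200 = 33.467 ms

33.5 ms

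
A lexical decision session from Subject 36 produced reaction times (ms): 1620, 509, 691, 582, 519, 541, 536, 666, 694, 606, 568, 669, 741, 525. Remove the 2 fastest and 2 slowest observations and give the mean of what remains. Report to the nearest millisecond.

608 ms

Sorted: 509, 519, 525, 536, 541, 568, 582, 606, 666, 669, 691, 694, 741, 1620
Drop lowest 2 (509, 519) and highest 2 (741, 1620)
Remaining (n=10): Σ = 6078, mean = 6078/10 = 607.800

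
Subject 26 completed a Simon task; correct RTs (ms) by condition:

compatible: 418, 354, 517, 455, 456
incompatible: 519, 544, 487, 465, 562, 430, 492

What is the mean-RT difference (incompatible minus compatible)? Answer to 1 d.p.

59.9 ms

M(compatible) = 2200/5 = 440.000
M(incompatible) = 3499/7 = 499.857
Difference = 499.857 − 440.000 = 59.857 ms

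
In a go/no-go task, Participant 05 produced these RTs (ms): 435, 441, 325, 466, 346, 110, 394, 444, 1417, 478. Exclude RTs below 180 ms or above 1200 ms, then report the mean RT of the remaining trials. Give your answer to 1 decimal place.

416.1 ms

Excluded: 110, 1417
Retained (n=8): Σ = 3329
Mean = 3329/8 = 416.1250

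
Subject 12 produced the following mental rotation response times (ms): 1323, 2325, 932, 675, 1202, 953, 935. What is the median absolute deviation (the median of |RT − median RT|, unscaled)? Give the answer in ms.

249 ms

Sorted: 675, 932, 935, 953, 1202, 1323, 2325 → median = 953
|x − 953|: 370, 1372, 21, 278, 249, 0, 18
Sorted deviations: 0, 18, 21, 249, 278, 370, 1372 → MAD = 249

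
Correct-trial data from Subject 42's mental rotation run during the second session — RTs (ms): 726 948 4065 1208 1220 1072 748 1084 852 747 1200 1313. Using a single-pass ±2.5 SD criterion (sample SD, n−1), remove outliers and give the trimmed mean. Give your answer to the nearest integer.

1011 ms

n = 12, ΣRT = 15183, M = 1265.250
Σ(x−M)² = 9019004.25; s = √(9019004.25/11) = 905.489
Cutoffs: 1265.250 ± 2.5·905.489 → [-998.5, 3529.0]
Outside: 4065 → excluded.
Retained (n=11): Σ = 11118, mean = 11118/11 = 1010.727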